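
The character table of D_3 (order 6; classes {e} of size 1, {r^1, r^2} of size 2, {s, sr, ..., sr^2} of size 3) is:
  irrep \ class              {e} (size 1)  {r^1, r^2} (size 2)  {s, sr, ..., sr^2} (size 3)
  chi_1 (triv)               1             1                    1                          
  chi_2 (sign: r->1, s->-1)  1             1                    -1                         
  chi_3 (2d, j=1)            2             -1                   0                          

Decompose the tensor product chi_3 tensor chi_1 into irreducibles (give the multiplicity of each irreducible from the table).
chi_3 tensor chi_1 = chi_3 (all other irreducibles have multiplicity 0).

The character of a tensor product is the pointwise product (chi_3 * chi_1)(C) = chi_3(C) * chi_1(C):
  {e}: (2)*(1), {r^1, r^2}: (-1)*(1), {s, sr, ..., sr^2}: (0)*(1)
so (chi_3 * chi_1) takes values
  {e} -> 2, {r^1, r^2} -> -1, {s, sr, ..., sr^2} -> 0.
Now take the inner product of this character with each irreducible chi from the table, <chi_3*chi_1, chi> = (1/6) sum_C |C| (chi_3*chi_1)(C) conj(chi(C)):
  <chi_3*chi_1, chi_1> = (1/6)[1*(2)*conj(1) + 2*(-1)*conj(1) + 3*(0)*conj(1)]
      = (1/6)[(2) + (-2) + (0)] = 0/6 = 0
  <chi_3*chi_1, chi_2> = (1/6)[1*(2)*conj(1) + 2*(-1)*conj(1) + 3*(0)*conj(-1)]
      = (1/6)[(2) + (-2) + (0)] = 0/6 = 0
  <chi_3*chi_1, chi_3> = (1/6)[1*(2)*conj(2) + 2*(-1)*conj(-1) + 3*(0)*conj(0)]
      = (1/6)[(4) + (2) + (0)] = 6/6 = 1
Hence the multiplicities are chi_3: 1. Dimension check: dim(chi_3)*dim(chi_1) = 2*1 = 2 and sum (mult * dim) = 1*2 = 2.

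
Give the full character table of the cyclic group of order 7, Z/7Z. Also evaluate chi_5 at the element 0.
Character table of Z/7Z (irreps indexed chi_0,...,chi_6 with chi_k(m) = zeta_7^(k*m), zeta_7 = exp(2*pi*i/7)):
  irrep \ class  {0} (size 1)  {1} (size 1)    {2} (size 1)    {3} (size 1)    {4} (size 1)    {5} (size 1)    {6} (size 1)  
  chi_0          1             1               1               1               1               1               1             
  chi_1          1             exp(2*I*pi/7)   exp(4*I*pi/7)   exp(6*I*pi/7)   exp(-6*I*pi/7)  exp(-4*I*pi/7)  exp(-2*I*pi/7)
  chi_2          1             exp(4*I*pi/7)   exp(-6*I*pi/7)  exp(-2*I*pi/7)  exp(2*I*pi/7)   exp(6*I*pi/7)   exp(-4*I*pi/7)
  chi_3          1             exp(6*I*pi/7)   exp(-2*I*pi/7)  exp(4*I*pi/7)   exp(-4*I*pi/7)  exp(2*I*pi/7)   exp(-6*I*pi/7)
  chi_4          1             exp(-6*I*pi/7)  exp(2*I*pi/7)   exp(-4*I*pi/7)  exp(4*I*pi/7)   exp(-2*I*pi/7)  exp(6*I*pi/7) 
  chi_5          1             exp(-4*I*pi/7)  exp(6*I*pi/7)   exp(2*I*pi/7)   exp(-2*I*pi/7)  exp(-6*I*pi/7)  exp(4*I*pi/7) 
  chi_6          1             exp(-2*I*pi/7)  exp(-4*I*pi/7)  exp(-6*I*pi/7)  exp(6*I*pi/7)   exp(4*I*pi/7)   exp(2*I*pi/7) 

Spot check: chi_5(0) = zeta_7^(5*0) = zeta_7^0 = 1.

Why: Z/7Z is abelian, so all 7 irreducible complex representations are 1-dimensional. They are given by chi_k(m) = zeta_7^(k*m) for k = 0,...,6. Row orthogonality: sum_m chi_k(m) conj(chi_l(m)) = 7 * [k = l].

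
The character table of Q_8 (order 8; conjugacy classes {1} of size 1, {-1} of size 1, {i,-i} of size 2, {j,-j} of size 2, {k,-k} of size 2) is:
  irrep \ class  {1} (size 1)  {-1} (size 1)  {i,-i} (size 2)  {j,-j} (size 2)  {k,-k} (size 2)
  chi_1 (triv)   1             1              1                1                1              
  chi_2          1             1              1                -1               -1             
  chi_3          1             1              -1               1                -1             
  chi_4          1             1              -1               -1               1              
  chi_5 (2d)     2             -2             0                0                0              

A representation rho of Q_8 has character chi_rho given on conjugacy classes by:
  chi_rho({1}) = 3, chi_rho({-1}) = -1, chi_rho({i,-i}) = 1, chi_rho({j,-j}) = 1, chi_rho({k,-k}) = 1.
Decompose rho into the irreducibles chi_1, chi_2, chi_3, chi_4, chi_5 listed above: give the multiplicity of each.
Multiplicities: chi_1: 1, chi_2: 0, chi_3: 0, chi_4: 0, chi_5: 1.

Argument: Use <chi_rho, chi> = (1/|G|) sum_C |C| * chi_rho(C) * conj(chi(C)) with |G| = 8 for each irreducible chi in the table:
  <chi_rho, chi_1> = (1/8)[1*(3)*conj(1) + 1*(-1)*conj(1) + 2*(1)*conj(1) + 2*(1)*conj(1) + 2*(1)*conj(1)]
      = (1/8)[(3) + (-1) + (2) + (2) + (2)] = 8/8 = 1
  <chi_rho, chi_2> = (1/8)[1*(3)*conj(1) + 1*(-1)*conj(1) + 2*(1)*conj(1) + 2*(1)*conj(-1) + 2*(1)*conj(-1)]
      = (1/8)[(3) + (-1) + (2) + (-2) + (-2)] = 0/8 = 0
  <chi_rho, chi_3> = (1/8)[1*(3)*conj(1) + 1*(-1)*conj(1) + 2*(1)*conj(-1) + 2*(1)*conj(1) + 2*(1)*conj(-1)]
      = (1/8)[(3) + (-1) + (-2) + (2) + (-2)] = 0/8 = 0
  <chi_rho, chi_4> = (1/8)[1*(3)*conj(1) + 1*(-1)*conj(1) + 2*(1)*conj(-1) + 2*(1)*conj(-1) + 2*(1)*conj(1)]
      = (1/8)[(3) + (-1) + (-2) + (-2) + (2)] = 0/8 = 0
  <chi_rho, chi_5> = (1/8)[1*(3)*conj(2) + 1*(-1)*conj(-2) + 2*(1)*conj(0) + 2*(1)*conj(0) + 2*(1)*conj(0)]
      = (1/8)[(6) + (2) + (0) + (0) + (0)] = 8/8 = 1
Dimension check: dim(rho) = sum (mult * dim) = 1*1 + 0*1 + 0*1 + 0*1 + 1*2 = 3 = chi_rho(e) = 3.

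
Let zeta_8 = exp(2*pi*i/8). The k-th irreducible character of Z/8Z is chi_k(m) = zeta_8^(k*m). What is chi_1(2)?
chi_1(2) = zeta_8^2 = I

Reasoning: chi_1(2) = zeta_8^(1*2) = zeta_8^2. Since zeta_8^8 = 1, this equals zeta_8^2 = exp(2*pi*i*2/8) = I.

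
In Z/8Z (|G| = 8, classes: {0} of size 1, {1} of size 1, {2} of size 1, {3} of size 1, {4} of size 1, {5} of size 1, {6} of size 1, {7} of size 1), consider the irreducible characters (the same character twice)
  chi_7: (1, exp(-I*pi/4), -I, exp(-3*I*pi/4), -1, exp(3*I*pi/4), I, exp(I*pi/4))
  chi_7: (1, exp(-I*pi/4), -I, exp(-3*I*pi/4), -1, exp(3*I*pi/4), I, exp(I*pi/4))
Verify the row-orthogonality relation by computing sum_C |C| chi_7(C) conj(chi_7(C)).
Sum = 8 = |G| = 8; so <chi_7, chi_7> = 1 (norm-1 confirms irreducibility).

Details: Compute term by term over conjugacy classes (|C| * chi_7(C) * conj(chi_7(C))):
  1*(1)*conj(1) + 1*(exp(-I*pi/4))*conj(exp(-I*pi/4)) + 1*(-I)*conj(-I) + 1*(exp(-3*I*pi/4))*conj(exp(-3*I*pi/4)) + 1*(-1)*conj(-1) + 1*(exp(3*I*pi/4))*conj(exp(3*I*pi/4)) + 1*(I)*conj(I) + 1*(exp(I*pi/4))*conj(exp(I*pi/4))
  = (1) + (1) + (1) + (1) + (1) + (1) + (1) + (1)
  = 8.
(Exp terms are combined using exp(i*s)*conj(exp(i*t)) = exp(i*(s-t)), and sums of them are collapsed using the identity that for every m > 1 the m distinct m-th roots of unity sum to 0, e.g. 1 + exp(2*I*pi/3) + exp(-2*I*pi/3) = 0.)
Dividing by |G| = 8 gives 8/8 = 1, matching the row-orthogonality relation <chi_7, chi_7> = [chi_7 = chi_7].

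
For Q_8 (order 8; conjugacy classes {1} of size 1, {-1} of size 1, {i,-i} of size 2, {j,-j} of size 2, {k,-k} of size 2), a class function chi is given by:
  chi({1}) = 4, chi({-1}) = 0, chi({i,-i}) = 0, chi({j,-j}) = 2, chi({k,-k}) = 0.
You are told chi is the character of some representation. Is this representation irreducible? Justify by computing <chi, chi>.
Not irreducible (reducible): <chi, chi> = 3 > 1.

Proof sketch: <chi, chi> = (1/|G|) sum_C |C| * |chi(C)|^2 = (1/8)[1*|4|^2 + 1*|0|^2 + 2*|0|^2 + 2*|2|^2 + 2*|0|^2]
  = (1/8)[(16) + (0) + (0) + (8) + (0)] = 24/8 = 3.
A character is irreducible iff <chi, chi> = 1, so this representation is reducible.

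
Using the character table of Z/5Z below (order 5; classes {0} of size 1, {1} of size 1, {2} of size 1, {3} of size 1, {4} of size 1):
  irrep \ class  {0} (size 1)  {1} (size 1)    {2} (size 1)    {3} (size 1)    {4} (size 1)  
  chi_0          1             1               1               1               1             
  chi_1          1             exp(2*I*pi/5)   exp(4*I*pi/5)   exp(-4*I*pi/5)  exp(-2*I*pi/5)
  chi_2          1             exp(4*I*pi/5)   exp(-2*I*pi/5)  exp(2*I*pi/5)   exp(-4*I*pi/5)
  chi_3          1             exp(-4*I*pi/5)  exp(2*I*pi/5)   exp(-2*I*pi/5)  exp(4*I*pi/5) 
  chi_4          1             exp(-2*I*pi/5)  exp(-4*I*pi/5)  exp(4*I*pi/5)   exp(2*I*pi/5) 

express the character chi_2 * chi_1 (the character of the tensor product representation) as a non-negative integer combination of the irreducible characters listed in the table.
chi_2 tensor chi_1 = chi_3 (all other irreducibles have multiplicity 0).

Details: The character of a tensor product is the pointwise product (chi_2 * chi_1)(C) = chi_2(C) * chi_1(C):
  {0}: (1)*(1), {1}: (exp(4*I*pi/5))*(exp(2*I*pi/5)), {2}: (exp(-2*I*pi/5))*(exp(4*I*pi/5)), {3}: (exp(2*I*pi/5))*(exp(-4*I*pi/5)), {4}: (exp(-4*I*pi/5))*(exp(-2*I*pi/5))
so (chi_2 * chi_1) takes values
  {0} -> 1, {1} -> exp(-4*I*pi/5), {2} -> exp(2*I*pi/5), {3} -> exp(-2*I*pi/5), {4} -> exp(4*I*pi/5).
Now take the inner product of this character with each irreducible chi from the table, <chi_2*chi_1, chi> = (1/5) sum_C |C| (chi_2*chi_1)(C) conj(chi(C)):
  <chi_2*chi_1, chi_0> = (1/5)[1*(1)*conj(1) + 1*(exp(-4*I*pi/5))*conj(1) + 1*(exp(2*I*pi/5))*conj(1) + 1*(exp(-2*I*pi/5))*conj(1) + 1*(exp(4*I*pi/5))*conj(1)]
      = (1/5)[(1) + (exp(-4*I*pi/5)) + (exp(2*I*pi/5)) + (exp(-2*I*pi/5)) + (exp(4*I*pi/5))] = 0/5 = 0
  <chi_2*chi_1, chi_1> = (1/5)[1*(1)*conj(1) + 1*(exp(-4*I*pi/5))*conj(exp(2*I*pi/5)) + 1*(exp(2*I*pi/5))*conj(exp(4*I*pi/5)) + 1*(exp(-2*I*pi/5))*conj(exp(-4*I*pi/5)) + 1*(exp(4*I*pi/5))*conj(exp(-2*I*pi/5))]
      = (1/5)[(1) + (exp(4*I*pi/5)) + (exp(-2*I*pi/5)) + (exp(2*I*pi/5)) + (exp(-4*I*pi/5))] = 0/5 = 0
  <chi_2*chi_1, chi_2> = (1/5)[1*(1)*conj(1) + 1*(exp(-4*I*pi/5))*conj(exp(4*I*pi/5)) + 1*(exp(2*I*pi/5))*conj(exp(-2*I*pi/5)) + 1*(exp(-2*I*pi/5))*conj(exp(2*I*pi/5)) + 1*(exp(4*I*pi/5))*conj(exp(-4*I*pi/5))]
      = (1/5)[(1) + (exp(2*I*pi/5)) + (exp(4*I*pi/5)) + (exp(-4*I*pi/5)) + (exp(-2*I*pi/5))] = 0/5 = 0
  <chi_2*chi_1, chi_3> = (1/5)[1*(1)*conj(1) + 1*(exp(-4*I*pi/5))*conj(exp(-4*I*pi/5)) + 1*(exp(2*I*pi/5))*conj(exp(2*I*pi/5)) + 1*(exp(-2*I*pi/5))*conj(exp(-2*I*pi/5)) + 1*(exp(4*I*pi/5))*conj(exp(4*I*pi/5))]
      = (1/5)[(1) + (1) + (1) + (1) + (1)] = 5/5 = 1
  <chi_2*chi_1, chi_4> = (1/5)[1*(1)*conj(1) + 1*(exp(-4*I*pi/5))*conj(exp(-2*I*pi/5)) + 1*(exp(2*I*pi/5))*conj(exp(-4*I*pi/5)) + 1*(exp(-2*I*pi/5))*conj(exp(4*I*pi/5)) + 1*(exp(4*I*pi/5))*conj(exp(2*I*pi/5))]
      = (1/5)[(1) + (exp(-2*I*pi/5)) + (exp(-4*I*pi/5)) + (exp(4*I*pi/5)) + (exp(2*I*pi/5))] = 0/5 = 0
(Exp terms are combined using exp(i*s)*conj(exp(i*t)) = exp(i*(s-t)), and sums of them are collapsed using the identity that for every m > 1 the m distinct m-th roots of unity sum to 0, e.g. 1 + exp(2*I*pi/3) + exp(-2*I*pi/3) = 0.)
Hence the multiplicities are chi_3: 1. Dimension check: dim(chi_2)*dim(chi_1) = 1*1 = 1 and sum (mult * dim) = 1*1 = 1.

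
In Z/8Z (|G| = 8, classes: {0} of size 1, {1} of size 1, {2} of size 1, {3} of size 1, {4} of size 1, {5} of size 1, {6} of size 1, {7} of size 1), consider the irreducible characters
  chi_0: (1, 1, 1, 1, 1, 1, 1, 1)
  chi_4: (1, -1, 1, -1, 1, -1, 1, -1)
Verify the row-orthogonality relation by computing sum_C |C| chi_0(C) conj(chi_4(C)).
Sum = 0; so <chi_0, chi_4> = 0 (distinct irreducibles are orthogonal).

Solution. Compute term by term over conjugacy classes (|C| * chi_0(C) * conj(chi_4(C))):
  1*(1)*conj(1) + 1*(1)*conj(-1) + 1*(1)*conj(1) + 1*(1)*conj(-1) + 1*(1)*conj(1) + 1*(1)*conj(-1) + 1*(1)*conj(1) + 1*(1)*conj(-1)
  = (1) + (-1) + (1) + (-1) + (1) + (-1) + (1) + (-1)
  = 0.
(Exp terms are combined using exp(i*s)*conj(exp(i*t)) = exp(i*(s-t)), and sums of them are collapsed using the identity that for every m > 1 the m distinct m-th roots of unity sum to 0, e.g. 1 + exp(2*I*pi/3) + exp(-2*I*pi/3) = 0.)
Dividing by |G| = 8 gives 0/8 = 0, matching the row-orthogonality relation <chi_0, chi_4> = [chi_0 = chi_4].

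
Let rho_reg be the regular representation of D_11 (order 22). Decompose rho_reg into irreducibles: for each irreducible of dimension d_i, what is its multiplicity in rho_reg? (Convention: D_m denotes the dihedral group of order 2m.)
Each irreducible V_i of dimension d_i appears with multiplicity d_i, i.e. rho_reg = (direct sum over all irreducibles V_i) d_i V_i. The irreducible dimensions for D_11 are 1, 1, 2, 2, 2, 2, 2: 2 irreducibles of dimension 1, each with multiplicity 1; 5 irreducibles of dimension 2, each with multiplicity 2. Total dimension 2*1*1 + 5*2*2 = 22 = |G|.

General theorem: in the regular representation of a finite group G, each irreducible appears with multiplicity equal to its dimension. Check: dim(rho_reg) = sum d_i^2 = 1 + 1 + 4 + 4 + 4 + 4 + 4 = 22 = |G|.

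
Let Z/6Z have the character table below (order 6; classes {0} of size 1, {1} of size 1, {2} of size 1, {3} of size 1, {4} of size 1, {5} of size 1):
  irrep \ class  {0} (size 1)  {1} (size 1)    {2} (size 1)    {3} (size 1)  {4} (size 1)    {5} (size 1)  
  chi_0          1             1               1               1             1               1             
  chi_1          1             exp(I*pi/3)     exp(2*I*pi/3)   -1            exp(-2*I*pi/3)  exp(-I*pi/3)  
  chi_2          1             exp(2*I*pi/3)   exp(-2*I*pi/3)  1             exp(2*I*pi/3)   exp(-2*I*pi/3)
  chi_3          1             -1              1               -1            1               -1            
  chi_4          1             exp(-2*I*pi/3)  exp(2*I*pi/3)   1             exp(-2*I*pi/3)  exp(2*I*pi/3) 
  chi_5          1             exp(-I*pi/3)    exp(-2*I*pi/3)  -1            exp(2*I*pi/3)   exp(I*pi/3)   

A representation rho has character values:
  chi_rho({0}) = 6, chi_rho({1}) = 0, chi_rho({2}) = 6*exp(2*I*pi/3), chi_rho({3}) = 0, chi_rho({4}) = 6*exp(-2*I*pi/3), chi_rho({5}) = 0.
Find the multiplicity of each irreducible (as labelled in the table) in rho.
Multiplicities: chi_0: 0, chi_1: 3, chi_2: 0, chi_3: 0, chi_4: 3, chi_5: 0.

Proof sketch: Use <chi_rho, chi> = (1/|G|) sum_C |C| * chi_rho(C) * conj(chi(C)) with |G| = 6 for each irreducible chi in the table:
  <chi_rho, chi_0> = (1/6)[1*(6)*conj(1) + 1*(0)*conj(1) + 1*(6*exp(2*I*pi/3))*conj(1) + 1*(0)*conj(1) + 1*(6*exp(-2*I*pi/3))*conj(1) + 1*(0)*conj(1)]
      = (1/6)[(6) + (0) + (6*exp(2*I*pi/3)) + (0) + (6*exp(-2*I*pi/3)) + (0)] = 0/6 = 0
  <chi_rho, chi_1> = (1/6)[1*(6)*conj(1) + 1*(0)*conj(exp(I*pi/3)) + 1*(6*exp(2*I*pi/3))*conj(exp(2*I*pi/3)) + 1*(0)*conj(-1) + 1*(6*exp(-2*I*pi/3))*conj(exp(-2*I*pi/3)) + 1*(0)*conj(exp(-I*pi/3))]
      = (1/6)[(6) + (0) + (6) + (0) + (6) + (0)] = 18/6 = 3
  <chi_rho, chi_2> = (1/6)[1*(6)*conj(1) + 1*(0)*conj(exp(2*I*pi/3)) + 1*(6*exp(2*I*pi/3))*conj(exp(-2*I*pi/3)) + 1*(0)*conj(1) + 1*(6*exp(-2*I*pi/3))*conj(exp(2*I*pi/3)) + 1*(0)*conj(exp(-2*I*pi/3))]
      = (1/6)[(6) + (0) + (6*exp(-2*I*pi/3)) + (0) + (6*exp(2*I*pi/3)) + (0)] = 0/6 = 0
  <chi_rho, chi_3> = (1/6)[1*(6)*conj(1) + 1*(0)*conj(-1) + 1*(6*exp(2*I*pi/3))*conj(1) + 1*(0)*conj(-1) + 1*(6*exp(-2*I*pi/3))*conj(1) + 1*(0)*conj(-1)]
      = (1/6)[(6) + (0) + (6*exp(2*I*pi/3)) + (0) + (6*exp(-2*I*pi/3)) + (0)] = 0/6 = 0
  <chi_rho, chi_4> = (1/6)[1*(6)*conj(1) + 1*(0)*conj(exp(-2*I*pi/3)) + 1*(6*exp(2*I*pi/3))*conj(exp(2*I*pi/3)) + 1*(0)*conj(1) + 1*(6*exp(-2*I*pi/3))*conj(exp(-2*I*pi/3)) + 1*(0)*conj(exp(2*I*pi/3))]
      = (1/6)[(6) + (0) + (6) + (0) + (6) + (0)] = 18/6 = 3
  <chi_rho, chi_5> = (1/6)[1*(6)*conj(1) + 1*(0)*conj(exp(-I*pi/3)) + 1*(6*exp(2*I*pi/3))*conj(exp(-2*I*pi/3)) + 1*(0)*conj(-1) + 1*(6*exp(-2*I*pi/3))*conj(exp(2*I*pi/3)) + 1*(0)*conj(exp(I*pi/3))]
      = (1/6)[(6) + (0) + (6*exp(-2*I*pi/3)) + (0) + (6*exp(2*I*pi/3)) + (0)] = 0/6 = 0
(Exp terms are combined using exp(i*s)*conj(exp(i*t)) = exp(i*(s-t)), and sums of them are collapsed using the identity that for every m > 1 the m distinct m-th roots of unity sum to 0, e.g. 1 + exp(2*I*pi/3) + exp(-2*I*pi/3) = 0.)
Dimension check: dim(rho) = sum (mult * dim) = 0*1 + 3*1 + 0*1 + 0*1 + 3*1 + 0*1 = 6 = chi_rho(e) = 6.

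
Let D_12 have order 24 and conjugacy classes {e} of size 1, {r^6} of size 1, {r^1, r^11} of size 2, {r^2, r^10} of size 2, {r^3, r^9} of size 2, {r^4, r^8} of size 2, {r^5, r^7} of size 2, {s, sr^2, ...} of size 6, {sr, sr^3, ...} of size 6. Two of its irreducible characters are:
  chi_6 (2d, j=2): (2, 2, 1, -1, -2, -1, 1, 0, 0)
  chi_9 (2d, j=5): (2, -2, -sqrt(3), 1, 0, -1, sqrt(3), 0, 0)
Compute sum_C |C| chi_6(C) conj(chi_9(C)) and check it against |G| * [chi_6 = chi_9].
Sum = 0; so <chi_6, chi_9> = 0 (distinct irreducibles are orthogonal).

Solution. Compute term by term over conjugacy classes (|C| * chi_6(C) * conj(chi_9(C))):
  1*(2)*conj(2) + 1*(2)*conj(-2) + 2*(1)*conj(-sqrt(3)) + 2*(-1)*conj(1) + 2*(-2)*conj(0) + 2*(-1)*conj(-1) + 2*(1)*conj(sqrt(3)) + 6*(0)*conj(0) + 6*(0)*conj(0)
  = (4) + (-4) + (-2*sqrt(3)) + (-2) + (0) + (2) + (2*sqrt(3)) + (0) + (0)
  = 0.
Dividing by |G| = 24 gives 0/24 = 0, matching the row-orthogonality relation <chi_6, chi_9> = [chi_6 = chi_9].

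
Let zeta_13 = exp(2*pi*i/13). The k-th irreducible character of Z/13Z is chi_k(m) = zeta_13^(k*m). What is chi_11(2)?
chi_11(2) = zeta_13^22 = exp(-8*I*pi/13)

chi_11(2) = zeta_13^(11*2) = zeta_13^22. Since zeta_13^13 = 1, this equals zeta_13^9 = exp(2*pi*i*9/13) = exp(-8*I*pi/13).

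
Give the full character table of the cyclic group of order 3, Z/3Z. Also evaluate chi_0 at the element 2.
Character table of Z/3Z (irreps indexed chi_0,...,chi_2 with chi_k(m) = zeta_3^(k*m), zeta_3 = exp(2*pi*i/3)):
  irrep \ class  {0} (size 1)  {1} (size 1)    {2} (size 1)  
  chi_0          1             1               1             
  chi_1          1             exp(2*I*pi/3)   exp(-2*I*pi/3)
  chi_2          1             exp(-2*I*pi/3)  exp(2*I*pi/3) 

Spot check: chi_0(2) = zeta_3^(0*2) = zeta_3^0 = 1.

Derivation: Z/3Z is abelian, so all 3 irreducible complex representations are 1-dimensional. They are given by chi_k(m) = zeta_3^(k*m) for k = 0,...,2. Row orthogonality: sum_m chi_k(m) conj(chi_l(m)) = 3 * [k = l].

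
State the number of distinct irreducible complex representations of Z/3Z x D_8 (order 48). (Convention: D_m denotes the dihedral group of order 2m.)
21

Working: The number of irreducible complex representations of a finite group equals its number of conjugacy classes. For a direct product, #classes(G x H) = #classes(G) * #classes(H). Z/3Z has 3 classes (abelian), D_8 has 7 classes, so 3 * 7 = 21, so Z/3Z x D_8 (order 48) has exactly 21 irreducible complex representations.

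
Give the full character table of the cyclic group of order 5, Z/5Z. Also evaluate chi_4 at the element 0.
Character table of Z/5Z (irreps indexed chi_0,...,chi_4 with chi_k(m) = zeta_5^(k*m), zeta_5 = exp(2*pi*i/5)):
  irrep \ class  {0} (size 1)  {1} (size 1)    {2} (size 1)    {3} (size 1)    {4} (size 1)  
  chi_0          1             1               1               1               1             
  chi_1          1             exp(2*I*pi/5)   exp(4*I*pi/5)   exp(-4*I*pi/5)  exp(-2*I*pi/5)
  chi_2          1             exp(4*I*pi/5)   exp(-2*I*pi/5)  exp(2*I*pi/5)   exp(-4*I*pi/5)
  chi_3          1             exp(-4*I*pi/5)  exp(2*I*pi/5)   exp(-2*I*pi/5)  exp(4*I*pi/5) 
  chi_4          1             exp(-2*I*pi/5)  exp(-4*I*pi/5)  exp(4*I*pi/5)   exp(2*I*pi/5) 

Spot check: chi_4(0) = zeta_5^(4*0) = zeta_5^0 = 1.

Reasoning: Z/5Z is abelian, so all 5 irreducible complex representations are 1-dimensional. They are given by chi_k(m) = zeta_5^(k*m) for k = 0,...,4. Row orthogonality: sum_m chi_k(m) conj(chi_l(m)) = 5 * [k = l].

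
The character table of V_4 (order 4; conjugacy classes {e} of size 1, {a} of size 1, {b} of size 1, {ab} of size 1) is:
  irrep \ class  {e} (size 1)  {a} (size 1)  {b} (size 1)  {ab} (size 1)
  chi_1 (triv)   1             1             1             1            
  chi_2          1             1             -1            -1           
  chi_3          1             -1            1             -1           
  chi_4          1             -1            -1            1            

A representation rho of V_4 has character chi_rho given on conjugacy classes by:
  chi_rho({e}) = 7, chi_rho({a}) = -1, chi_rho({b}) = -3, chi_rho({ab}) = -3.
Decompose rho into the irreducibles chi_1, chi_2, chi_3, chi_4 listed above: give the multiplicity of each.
Multiplicities: chi_1: 0, chi_2: 3, chi_3: 2, chi_4: 2.

Derivation: Use <chi_rho, chi> = (1/|G|) sum_C |C| * chi_rho(C) * conj(chi(C)) with |G| = 4 for each irreducible chi in the table:
  <chi_rho, chi_1> = (1/4)[1*(7)*conj(1) + 1*(-1)*conj(1) + 1*(-3)*conj(1) + 1*(-3)*conj(1)]
      = (1/4)[(7) + (-1) + (-3) + (-3)] = 0/4 = 0
  <chi_rho, chi_2> = (1/4)[1*(7)*conj(1) + 1*(-1)*conj(1) + 1*(-3)*conj(-1) + 1*(-3)*conj(-1)]
      = (1/4)[(7) + (-1) + (3) + (3)] = 12/4 = 3
  <chi_rho, chi_3> = (1/4)[1*(7)*conj(1) + 1*(-1)*conj(-1) + 1*(-3)*conj(1) + 1*(-3)*conj(-1)]
      = (1/4)[(7) + (1) + (-3) + (3)] = 8/4 = 2
  <chi_rho, chi_4> = (1/4)[1*(7)*conj(1) + 1*(-1)*conj(-1) + 1*(-3)*conj(-1) + 1*(-3)*conj(1)]
      = (1/4)[(7) + (1) + (3) + (-3)] = 8/4 = 2
Dimension check: dim(rho) = sum (mult * dim) = 0*1 + 3*1 + 2*1 + 2*1 = 7 = chi_rho(e) = 7.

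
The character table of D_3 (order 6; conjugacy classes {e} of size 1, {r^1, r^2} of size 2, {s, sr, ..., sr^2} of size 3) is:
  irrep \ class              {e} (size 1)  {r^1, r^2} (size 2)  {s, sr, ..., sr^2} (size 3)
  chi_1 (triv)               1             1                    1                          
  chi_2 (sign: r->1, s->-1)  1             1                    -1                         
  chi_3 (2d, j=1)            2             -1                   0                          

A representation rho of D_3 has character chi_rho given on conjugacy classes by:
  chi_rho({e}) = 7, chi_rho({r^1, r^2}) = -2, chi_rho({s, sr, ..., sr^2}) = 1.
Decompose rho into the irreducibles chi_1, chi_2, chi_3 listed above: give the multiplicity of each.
Multiplicities: chi_1: 1, chi_2: 0, chi_3: 3.

Working: Use <chi_rho, chi> = (1/|G|) sum_C |C| * chi_rho(C) * conj(chi(C)) with |G| = 6 for each irreducible chi in the table:
  <chi_rho, chi_1> = (1/6)[1*(7)*conj(1) + 2*(-2)*conj(1) + 3*(1)*conj(1)]
      = (1/6)[(7) + (-4) + (3)] = 6/6 = 1
  <chi_rho, chi_2> = (1/6)[1*(7)*conj(1) + 2*(-2)*conj(1) + 3*(1)*conj(-1)]
      = (1/6)[(7) + (-4) + (-3)] = 0/6 = 0
  <chi_rho, chi_3> = (1/6)[1*(7)*conj(2) + 2*(-2)*conj(-1) + 3*(1)*conj(0)]
      = (1/6)[(14) + (4) + (0)] = 18/6 = 3
Dimension check: dim(rho) = sum (mult * dim) = 1*1 + 0*1 + 3*2 = 7 = chi_rho(e) = 7.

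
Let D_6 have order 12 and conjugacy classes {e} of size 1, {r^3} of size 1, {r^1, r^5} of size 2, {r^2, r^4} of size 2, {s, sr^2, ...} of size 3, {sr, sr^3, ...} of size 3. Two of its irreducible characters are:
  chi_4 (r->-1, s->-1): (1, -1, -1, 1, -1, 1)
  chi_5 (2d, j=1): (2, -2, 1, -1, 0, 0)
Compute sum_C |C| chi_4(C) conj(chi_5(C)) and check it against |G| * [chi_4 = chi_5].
Sum = 0; so <chi_4, chi_5> = 0 (distinct irreducibles are orthogonal).

Derivation: Compute term by term over conjugacy classes (|C| * chi_4(C) * conj(chi_5(C))):
  1*(1)*conj(2) + 1*(-1)*conj(-2) + 2*(-1)*conj(1) + 2*(1)*conj(-1) + 3*(-1)*conj(0) + 3*(1)*conj(0)
  = (2) + (2) + (-2) + (-2) + (0) + (0)
  = 0.
Dividing by |G| = 12 gives 0/12 = 0, matching the row-orthogonality relation <chi_4, chi_5> = [chi_4 = chi_5].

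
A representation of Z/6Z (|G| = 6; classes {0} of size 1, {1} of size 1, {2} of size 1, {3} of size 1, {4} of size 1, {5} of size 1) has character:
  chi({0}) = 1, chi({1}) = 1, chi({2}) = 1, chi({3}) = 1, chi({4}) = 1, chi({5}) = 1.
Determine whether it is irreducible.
Irreducible: <chi, chi> = 1.

Working: <chi, chi> = (1/|G|) sum_C |C| * |chi(C)|^2 = (1/6)[1*|1|^2 + 1*|1|^2 + 1*|1|^2 + 1*|1|^2 + 1*|1|^2 + 1*|1|^2]
  = (1/6)[(1) + (1) + (1) + (1) + (1) + (1)] = 6/6 = 1.
(Exp terms are combined using exp(i*s)*conj(exp(i*t)) = exp(i*(s-t)), and sums of them are collapsed using the identity that for every m > 1 the m distinct m-th roots of unity sum to 0, e.g. 1 + exp(2*I*pi/3) + exp(-2*I*pi/3) = 0.)
A character is irreducible iff <chi, chi> = 1, so this representation is irreducible.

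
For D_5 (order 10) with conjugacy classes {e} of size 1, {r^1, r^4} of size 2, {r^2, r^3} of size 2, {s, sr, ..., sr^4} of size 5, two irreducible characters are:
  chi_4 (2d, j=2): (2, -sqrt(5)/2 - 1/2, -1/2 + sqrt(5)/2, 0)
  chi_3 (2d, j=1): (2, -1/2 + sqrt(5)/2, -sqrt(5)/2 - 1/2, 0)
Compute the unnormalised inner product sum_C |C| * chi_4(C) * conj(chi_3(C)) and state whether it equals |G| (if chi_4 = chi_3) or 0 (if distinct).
Sum = 0; so <chi_4, chi_3> = 0 (distinct irreducibles are orthogonal).

Why: Compute term by term over conjugacy classes (|C| * chi_4(C) * conj(chi_3(C))):
  1*(2)*conj(2) + 2*(-sqrt(5)/2 - 1/2)*conj(-1/2 + sqrt(5)/2) + 2*(-1/2 + sqrt(5)/2)*conj(-sqrt(5)/2 - 1/2) + 5*(0)*conj(0)
  = (4) + (-2) + (-2) + (0)
  = 0.
Dividing by |G| = 10 gives 0/10 = 0, matching the row-orthogonality relation <chi_4, chi_3> = [chi_4 = chi_3].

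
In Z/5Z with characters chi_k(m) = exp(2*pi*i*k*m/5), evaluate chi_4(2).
chi_4(2) = zeta_5^8 = exp(-4*I*pi/5)

Argument: chi_4(2) = zeta_5^(4*2) = zeta_5^8. Since zeta_5^5 = 1, this equals zeta_5^3 = exp(2*pi*i*3/5) = exp(-4*I*pi/5).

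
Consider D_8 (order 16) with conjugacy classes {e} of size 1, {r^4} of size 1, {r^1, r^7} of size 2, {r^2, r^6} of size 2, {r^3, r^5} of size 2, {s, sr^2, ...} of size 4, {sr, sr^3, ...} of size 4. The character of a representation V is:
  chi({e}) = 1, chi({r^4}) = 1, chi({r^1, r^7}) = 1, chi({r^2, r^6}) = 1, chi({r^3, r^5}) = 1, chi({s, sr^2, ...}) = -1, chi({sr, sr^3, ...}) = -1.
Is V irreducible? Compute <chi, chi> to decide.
Irreducible: <chi, chi> = 1.

Argument: <chi, chi> = (1/|G|) sum_C |C| * |chi(C)|^2 = (1/16)[1*|1|^2 + 1*|1|^2 + 2*|1|^2 + 2*|1|^2 + 2*|1|^2 + 4*|-1|^2 + 4*|-1|^2]
  = (1/16)[(1) + (1) + (2) + (2) + (2) + (4) + (4)] = 16/16 = 1.
A character is irreducible iff <chi, chi> = 1, so this representation is irreducible.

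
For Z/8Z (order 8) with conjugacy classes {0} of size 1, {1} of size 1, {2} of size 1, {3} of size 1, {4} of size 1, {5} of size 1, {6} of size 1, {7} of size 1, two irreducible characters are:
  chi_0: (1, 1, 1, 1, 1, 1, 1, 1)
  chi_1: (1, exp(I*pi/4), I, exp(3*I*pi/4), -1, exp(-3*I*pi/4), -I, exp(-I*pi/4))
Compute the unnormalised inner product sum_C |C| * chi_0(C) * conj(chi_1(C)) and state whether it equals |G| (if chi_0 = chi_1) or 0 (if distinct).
Sum = 0; so <chi_0, chi_1> = 0 (distinct irreducibles are orthogonal).

Reasoning: Compute term by term over conjugacy classes (|C| * chi_0(C) * conj(chi_1(C))):
  1*(1)*conj(1) + 1*(1)*conj(exp(I*pi/4)) + 1*(1)*conj(I) + 1*(1)*conj(exp(3*I*pi/4)) + 1*(1)*conj(-1) + 1*(1)*conj(exp(-3*I*pi/4)) + 1*(1)*conj(-I) + 1*(1)*conj(exp(-I*pi/4))
  = (1) + (exp(-I*pi/4)) + (-I) + (exp(-3*I*pi/4)) + (-1) + (exp(3*I*pi/4)) + (I) + (exp(I*pi/4))
  = 0.
(Exp terms are combined using exp(i*s)*conj(exp(i*t)) = exp(i*(s-t)), and sums of them are collapsed using the identity that for every m > 1 the m distinct m-th roots of unity sum to 0, e.g. 1 + exp(2*I*pi/3) + exp(-2*I*pi/3) = 0.)
Dividing by |G| = 8 gives 0/8 = 0, matching the row-orthogonality relation <chi_0, chi_1> = [chi_0 = chi_1].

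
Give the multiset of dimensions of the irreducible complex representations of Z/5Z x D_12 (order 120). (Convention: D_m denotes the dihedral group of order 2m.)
Dimensions: 1, 1, 1, 1, 1, 1, 1, 1, 1, 1, 1, 1, 1, 1, 1, 1, 1, 1, 1, 1, 2, 2, 2, 2, 2, 2, 2, 2, 2, 2, 2, 2, 2, 2, 2, 2, 2, 2, 2, 2, 2, 2, 2, 2, 2

There are 45 irreducibles (= number of conjugacy classes). Their dimensions d_i satisfy sum d_i^2 = |G| = 120: 1 + 1 + 1 + 1 + 1 + 1 + 1 + 1 + 1 + 1 + 1 + 1 + 1 + 1 + 1 + 1 + 1 + 1 + 1 + 1 + 4 + 4 + 4 + 4 + 4 + 4 + 4 + 4 + 4 + 4 + 4 + 4 + 4 + 4 + 4 + 4 + 4 + 4 + 4 + 4 + 4 + 4 + 4 + 4 + 4 = 120. (For the product with Z/5Z: each of the 5 1-dim characters of Z/5Z tensors with each irrep of D_12, giving 5 copies of each D_12-dimension.)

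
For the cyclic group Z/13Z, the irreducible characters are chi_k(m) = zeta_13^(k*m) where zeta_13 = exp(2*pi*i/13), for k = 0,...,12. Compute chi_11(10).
chi_11(10) = zeta_13^110 = exp(12*I*pi/13)

Proof sketch: chi_11(10) = zeta_13^(11*10) = zeta_13^110. Since zeta_13^13 = 1, this equals zeta_13^6 = exp(2*pi*i*6/13) = exp(12*I*pi/13).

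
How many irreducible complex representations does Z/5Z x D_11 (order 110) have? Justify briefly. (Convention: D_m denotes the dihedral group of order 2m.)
35

Why: The number of irreducible complex representations of a finite group equals its number of conjugacy classes. For a direct product, #classes(G x H) = #classes(G) * #classes(H). Z/5Z has 5 classes (abelian), D_11 has 7 classes, so 5 * 7 = 35, so Z/5Z x D_11 (order 110) has exactly 35 irreducible complex representations.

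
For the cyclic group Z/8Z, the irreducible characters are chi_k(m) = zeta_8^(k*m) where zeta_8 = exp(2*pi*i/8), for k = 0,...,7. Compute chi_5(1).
chi_5(1) = zeta_8^5 = exp(-3*I*pi/4)

Details: chi_5(1) = zeta_8^(5*1) = zeta_8^5. Since zeta_8^8 = 1, this equals zeta_8^5 = exp(2*pi*i*5/8) = exp(-3*I*pi/4).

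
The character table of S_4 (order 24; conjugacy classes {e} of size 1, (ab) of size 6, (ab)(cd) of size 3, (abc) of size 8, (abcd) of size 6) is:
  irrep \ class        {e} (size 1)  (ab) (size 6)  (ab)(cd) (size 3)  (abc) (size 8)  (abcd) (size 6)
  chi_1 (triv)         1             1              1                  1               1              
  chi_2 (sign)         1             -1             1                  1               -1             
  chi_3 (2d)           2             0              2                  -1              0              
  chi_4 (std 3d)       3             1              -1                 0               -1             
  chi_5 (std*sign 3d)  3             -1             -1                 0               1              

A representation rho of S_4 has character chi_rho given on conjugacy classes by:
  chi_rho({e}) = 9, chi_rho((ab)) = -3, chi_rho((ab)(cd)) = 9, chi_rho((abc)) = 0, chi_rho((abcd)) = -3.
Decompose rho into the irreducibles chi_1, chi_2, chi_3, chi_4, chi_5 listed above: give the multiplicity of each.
Multiplicities: chi_1: 0, chi_2: 3, chi_3: 3, chi_4: 0, chi_5: 0.

Why: Use <chi_rho, chi> = (1/|G|) sum_C |C| * chi_rho(C) * conj(chi(C)) with |G| = 24 for each irreducible chi in the table:
  <chi_rho, chi_1> = (1/24)[1*(9)*conj(1) + 6*(-3)*conj(1) + 3*(9)*conj(1) + 8*(0)*conj(1) + 6*(-3)*conj(1)]
      = (1/24)[(9) + (-18) + (27) + (0) + (-18)] = 0/24 = 0
  <chi_rho, chi_2> = (1/24)[1*(9)*conj(1) + 6*(-3)*conj(-1) + 3*(9)*conj(1) + 8*(0)*conj(1) + 6*(-3)*conj(-1)]
      = (1/24)[(9) + (18) + (27) + (0) + (18)] = 72/24 = 3
  <chi_rho, chi_3> = (1/24)[1*(9)*conj(2) + 6*(-3)*conj(0) + 3*(9)*conj(2) + 8*(0)*conj(-1) + 6*(-3)*conj(0)]
      = (1/24)[(18) + (0) + (54) + (0) + (0)] = 72/24 = 3
  <chi_rho, chi_4> = (1/24)[1*(9)*conj(3) + 6*(-3)*conj(1) + 3*(9)*conj(-1) + 8*(0)*conj(0) + 6*(-3)*conj(-1)]
      = (1/24)[(27) + (-18) + (-27) + (0) + (18)] = 0/24 = 0
  <chi_rho, chi_5> = (1/24)[1*(9)*conj(3) + 6*(-3)*conj(-1) + 3*(9)*conj(-1) + 8*(0)*conj(0) + 6*(-3)*conj(1)]
      = (1/24)[(27) + (18) + (-27) + (0) + (-18)] = 0/24 = 0
Dimension check: dim(rho) = sum (mult * dim) = 0*1 + 3*1 + 3*2 + 0*3 + 0*3 = 9 = chi_rho(e) = 9.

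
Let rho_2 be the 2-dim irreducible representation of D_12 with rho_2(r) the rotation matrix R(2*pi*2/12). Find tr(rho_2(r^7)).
chi_{rho_2}(r^7) = 2*cos(2*pi*2*7/12) = 1

Reasoning: rho_2(r^7) is rotation by angle 2*pi*2*7/12, whose trace is 2*cos(2*pi*2*7/12) = 1.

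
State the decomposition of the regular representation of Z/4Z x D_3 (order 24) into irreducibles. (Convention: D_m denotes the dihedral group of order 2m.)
Each irreducible V_i of dimension d_i appears with multiplicity d_i, i.e. rho_reg = (direct sum over all irreducibles V_i) d_i V_i. The irreducible dimensions for Z/4Z x D_3 are 1, 1, 1, 1, 1, 1, 1, 1, 2, 2, 2, 2: 8 irreducibles of dimension 1, each with multiplicity 1; 4 irreducibles of dimension 2, each with multiplicity 2. Total dimension 8*1*1 + 4*2*2 = 24 = |G|.

Details: General theorem: in the regular representation of a finite group G, each irreducible appears with multiplicity equal to its dimension. Check: dim(rho_reg) = sum d_i^2 = 1 + 1 + 1 + 1 + 1 + 1 + 1 + 1 + 4 + 4 + 4 + 4 = 24 = |G|.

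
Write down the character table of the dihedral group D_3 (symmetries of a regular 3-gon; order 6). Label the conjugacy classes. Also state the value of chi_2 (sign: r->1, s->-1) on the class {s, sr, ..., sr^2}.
Conjugacy classes: {e} of size 1, {r^1, r^2} of size 2, {s, sr, ..., sr^2} of size 3.
Character table:
  irrep \ class              {e} (size 1)  {r^1, r^2} (size 2)  {s, sr, ..., sr^2} (size 3)
  chi_1 (triv)               1             1                    1                          
  chi_2 (sign: r->1, s->-1)  1             1                    -1                         
  chi_3 (2d, j=1)            2             -1                   0                          

Spot check: chi_2 (sign: r->1, s->-1) on {s, sr, ..., sr^2} = -1.

Details: D_3 has order 2*3 = 6 with 3 conjugacy classes, hence 3 irreducibles. Sum of squared dims 1 + 1 + 4 = 6 = |G|. Linear characters come from the abelianisation; the 2-dimensional irreps have character r^k -> 2*cos(2*pi*j*k/3), reflections -> 0.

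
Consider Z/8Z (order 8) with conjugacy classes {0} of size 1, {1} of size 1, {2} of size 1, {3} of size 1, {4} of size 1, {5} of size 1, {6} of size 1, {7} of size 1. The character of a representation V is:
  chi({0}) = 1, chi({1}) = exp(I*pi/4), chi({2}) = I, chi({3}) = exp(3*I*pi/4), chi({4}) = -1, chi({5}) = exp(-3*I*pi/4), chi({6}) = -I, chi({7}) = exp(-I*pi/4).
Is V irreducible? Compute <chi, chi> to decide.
Irreducible: <chi, chi> = 1.

Proof sketch: <chi, chi> = (1/|G|) sum_C |C| * |chi(C)|^2 = (1/8)[1*|1|^2 + 1*|exp(I*pi/4)|^2 + 1*|I|^2 + 1*|exp(3*I*pi/4)|^2 + 1*|-1|^2 + 1*|exp(-3*I*pi/4)|^2 + 1*|-I|^2 + 1*|exp(-I*pi/4)|^2]
  = (1/8)[(1) + (1) + (1) + (1) + (1) + (1) + (1) + (1)] = 8/8 = 1.
(Exp terms are combined using exp(i*s)*conj(exp(i*t)) = exp(i*(s-t)), and sums of them are collapsed using the identity that for every m > 1 the m distinct m-th roots of unity sum to 0, e.g. 1 + exp(2*I*pi/3) + exp(-2*I*pi/3) = 0.)
A character is irreducible iff <chi, chi> = 1, so this representation is irreducible.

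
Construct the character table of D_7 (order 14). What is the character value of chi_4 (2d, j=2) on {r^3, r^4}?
Conjugacy classes: {e} of size 1, {r^1, r^6} of size 2, {r^2, r^5} of size 2, {r^3, r^4} of size 2, {s, sr, ..., sr^6} of size 7.
Character table:
  irrep \ class              {e} (size 1)  {r^1, r^6} (size 2)  {r^2, r^5} (size 2)  {r^3, r^4} (size 2)  {s, sr, ..., sr^6} (size 7)
  chi_1 (triv)               1             1                    1                    1                    1                          
  chi_2 (sign: r->1, s->-1)  1             1                    1                    1                    -1                         
  chi_3 (2d, j=1)            2             2*cos(2*pi/7)        -2*cos(3*pi/7)       -2*cos(pi/7)         0                          
  chi_4 (2d, j=2)            2             -2*cos(3*pi/7)       -2*cos(pi/7)         2*cos(2*pi/7)        0                          
  chi_5 (2d, j=3)            2             -2*cos(pi/7)         2*cos(2*pi/7)        -2*cos(3*pi/7)       0                          

Spot check: chi_4 (2d, j=2) on {r^3, r^4} = 2*cos(2*pi/7).

Justification: D_7 has order 2*7 = 14 with 5 conjugacy classes, hence 5 irreducibles. Sum of squared dims 1 + 1 + 4 + 4 + 4 = 14 = |G|. Linear characters come from the abelianisation; the 2-dimensional irreps have character r^k -> 2*cos(2*pi*j*k/7), reflections -> 0.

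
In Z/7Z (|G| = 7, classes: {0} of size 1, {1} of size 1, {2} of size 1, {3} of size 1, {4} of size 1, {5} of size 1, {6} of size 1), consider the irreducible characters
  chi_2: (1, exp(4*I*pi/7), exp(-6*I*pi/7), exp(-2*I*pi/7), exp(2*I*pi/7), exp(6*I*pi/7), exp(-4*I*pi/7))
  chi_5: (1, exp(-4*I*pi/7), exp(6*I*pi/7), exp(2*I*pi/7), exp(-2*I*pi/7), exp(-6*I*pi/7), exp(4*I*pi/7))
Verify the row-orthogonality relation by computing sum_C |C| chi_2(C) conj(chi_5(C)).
Sum = 0; so <chi_2, chi_5> = 0 (distinct irreducibles are orthogonal).

Working: Compute term by term over conjugacy classes (|C| * chi_2(C) * conj(chi_5(C))):
  1*(1)*conj(1) + 1*(exp(4*I*pi/7))*conj(exp(-4*I*pi/7)) + 1*(exp(-6*I*pi/7))*conj(exp(6*I*pi/7)) + 1*(exp(-2*I*pi/7))*conj(exp(2*I*pi/7)) + 1*(exp(2*I*pi/7))*conj(exp(-2*I*pi/7)) + 1*(exp(6*I*pi/7))*conj(exp(-6*I*pi/7)) + 1*(exp(-4*I*pi/7))*conj(exp(4*I*pi/7))
  = (1) + (exp(-6*I*pi/7)) + (exp(2*I*pi/7)) + (exp(-4*I*pi/7)) + (exp(4*I*pi/7)) + (exp(-2*I*pi/7)) + (exp(6*I*pi/7))
  = 0.
(Exp terms are combined using exp(i*s)*conj(exp(i*t)) = exp(i*(s-t)), and sums of them are collapsed using the identity that for every m > 1 the m distinct m-th roots of unity sum to 0, e.g. 1 + exp(2*I*pi/3) + exp(-2*I*pi/3) = 0.)
Dividing by |G| = 7 gives 0/7 = 0, matching the row-orthogonality relation <chi_2, chi_5> = [chi_2 = chi_5].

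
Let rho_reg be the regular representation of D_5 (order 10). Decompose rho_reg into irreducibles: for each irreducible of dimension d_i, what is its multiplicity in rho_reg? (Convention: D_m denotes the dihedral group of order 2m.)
Each irreducible V_i of dimension d_i appears with multiplicity d_i, i.e. rho_reg = (direct sum over all irreducibles V_i) d_i V_i. The irreducible dimensions for D_5 are 1, 1, 2, 2: 2 irreducibles of dimension 1, each with multiplicity 1; 2 irreducibles of dimension 2, each with multiplicity 2. Total dimension 2*1*1 + 2*2*2 = 10 = |G|.

Why: General theorem: in the regular representation of a finite group G, each irreducible appears with multiplicity equal to its dimension. Check: dim(rho_reg) = sum d_i^2 = 1 + 1 + 4 + 4 = 10 = |G|.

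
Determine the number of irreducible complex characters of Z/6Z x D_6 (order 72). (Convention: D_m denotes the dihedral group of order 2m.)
36

Details: The number of irreducible complex representations of a finite group equals its number of conjugacy classes. For a direct product, #classes(G x H) = #classes(G) * #classes(H). Z/6Z has 6 classes (abelian), D_6 has 6 classes, so 6 * 6 = 36, so Z/6Z x D_6 (order 72) has exactly 36 irreducible complex representations.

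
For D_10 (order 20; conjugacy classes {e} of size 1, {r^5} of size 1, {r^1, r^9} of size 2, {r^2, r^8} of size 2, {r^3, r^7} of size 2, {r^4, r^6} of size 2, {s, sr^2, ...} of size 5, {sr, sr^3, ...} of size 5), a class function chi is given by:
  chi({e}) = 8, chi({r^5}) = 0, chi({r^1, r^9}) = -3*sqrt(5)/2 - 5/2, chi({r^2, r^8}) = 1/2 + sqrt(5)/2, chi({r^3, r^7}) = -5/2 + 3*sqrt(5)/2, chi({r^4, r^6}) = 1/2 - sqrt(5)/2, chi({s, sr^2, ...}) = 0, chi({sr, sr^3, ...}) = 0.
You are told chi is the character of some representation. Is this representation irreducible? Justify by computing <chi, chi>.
Not irreducible (reducible): <chi, chi> = 7 > 1.

Proof sketch: <chi, chi> = (1/|G|) sum_C |C| * |chi(C)|^2 = (1/20)[1*|8|^2 + 1*|0|^2 + 2*|-3*sqrt(5)/2 - 5/2|^2 + 2*|1/2 + sqrt(5)/2|^2 + 2*|-5/2 + 3*sqrt(5)/2|^2 + 2*|1/2 - sqrt(5)/2|^2 + 5*|0|^2 + 5*|0|^2]
  = (1/20)[(64) + (0) + (15*sqrt(5) + 35) + (sqrt(5) + 3) + (35 - 15*sqrt(5)) + (3 - sqrt(5)) + (0) + (0)] = 140/20 = 7.
A character is irreducible iff <chi, chi> = 1, so this representation is reducible.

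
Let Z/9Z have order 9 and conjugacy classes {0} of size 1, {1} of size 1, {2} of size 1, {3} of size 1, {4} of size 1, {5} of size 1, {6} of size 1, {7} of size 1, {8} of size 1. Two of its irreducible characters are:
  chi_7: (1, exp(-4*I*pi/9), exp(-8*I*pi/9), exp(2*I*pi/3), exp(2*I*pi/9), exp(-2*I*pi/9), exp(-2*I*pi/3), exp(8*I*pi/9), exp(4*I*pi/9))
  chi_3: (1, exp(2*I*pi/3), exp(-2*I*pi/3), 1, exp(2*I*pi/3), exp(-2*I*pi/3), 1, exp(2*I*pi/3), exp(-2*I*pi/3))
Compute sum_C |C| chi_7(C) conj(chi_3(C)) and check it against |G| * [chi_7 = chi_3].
Sum = 0; so <chi_7, chi_3> = 0 (distinct irreducibles are orthogonal).

Reasoning: Compute term by term over conjugacy classes (|C| * chi_7(C) * conj(chi_3(C))):
  1*(1)*conj(1) + 1*(exp(-4*I*pi/9))*conj(exp(2*I*pi/3)) + 1*(exp(-8*I*pi/9))*conj(exp(-2*I*pi/3)) + 1*(exp(2*I*pi/3))*conj(1) + 1*(exp(2*I*pi/9))*conj(exp(2*I*pi/3)) + 1*(exp(-2*I*pi/9))*conj(exp(-2*I*pi/3)) + 1*(exp(-2*I*pi/3))*conj(1) + 1*(exp(8*I*pi/9))*conj(exp(2*I*pi/3)) + 1*(exp(4*I*pi/9))*conj(exp(-2*I*pi/3))
  = (1) + (exp(8*I*pi/9)) + (exp(-2*I*pi/9)) + (exp(2*I*pi/3)) + (exp(-4*I*pi/9)) + (exp(4*I*pi/9)) + (exp(-2*I*pi/3)) + (exp(2*I*pi/9)) + (exp(-8*I*pi/9))
  = 0.
(Exp terms are combined using exp(i*s)*conj(exp(i*t)) = exp(i*(s-t)), and sums of them are collapsed using the identity that for every m > 1 the m distinct m-th roots of unity sum to 0, e.g. 1 + exp(2*I*pi/3) + exp(-2*I*pi/3) = 0.)
Dividing by |G| = 9 gives 0/9 = 0, matching the row-orthogonality relation <chi_7, chi_3> = [chi_7 = chi_3].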